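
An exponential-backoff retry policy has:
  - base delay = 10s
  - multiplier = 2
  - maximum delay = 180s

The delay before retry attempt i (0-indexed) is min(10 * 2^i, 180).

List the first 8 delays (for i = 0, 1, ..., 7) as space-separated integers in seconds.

Computing each delay:
  i=0: min(10*2^0, 180) = 10
  i=1: min(10*2^1, 180) = 20
  i=2: min(10*2^2, 180) = 40
  i=3: min(10*2^3, 180) = 80
  i=4: min(10*2^4, 180) = 160
  i=5: min(10*2^5, 180) = 180
  i=6: min(10*2^6, 180) = 180
  i=7: min(10*2^7, 180) = 180

Answer: 10 20 40 80 160 180 180 180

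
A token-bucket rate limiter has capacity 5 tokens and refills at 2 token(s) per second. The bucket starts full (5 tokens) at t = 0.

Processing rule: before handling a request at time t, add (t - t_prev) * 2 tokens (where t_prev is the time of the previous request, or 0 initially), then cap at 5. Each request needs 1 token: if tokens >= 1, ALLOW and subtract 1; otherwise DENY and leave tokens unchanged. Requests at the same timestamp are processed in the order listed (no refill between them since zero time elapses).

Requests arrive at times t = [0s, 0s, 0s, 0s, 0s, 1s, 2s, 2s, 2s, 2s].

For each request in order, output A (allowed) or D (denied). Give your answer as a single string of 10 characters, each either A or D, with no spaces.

Answer: AAAAAAAAAD

Derivation:
Simulating step by step:
  req#1 t=0s: ALLOW
  req#2 t=0s: ALLOW
  req#3 t=0s: ALLOW
  req#4 t=0s: ALLOW
  req#5 t=0s: ALLOW
  req#6 t=1s: ALLOW
  req#7 t=2s: ALLOW
  req#8 t=2s: ALLOW
  req#9 t=2s: ALLOW
  req#10 t=2s: DENY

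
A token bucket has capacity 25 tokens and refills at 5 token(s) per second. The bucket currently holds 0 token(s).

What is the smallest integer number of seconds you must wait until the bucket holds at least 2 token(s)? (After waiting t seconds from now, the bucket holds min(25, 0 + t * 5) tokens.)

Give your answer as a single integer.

Answer: 1

Derivation:
Need 0 + t * 5 >= 2, so t >= 2/5.
Smallest integer t = ceil(2/5) = 1.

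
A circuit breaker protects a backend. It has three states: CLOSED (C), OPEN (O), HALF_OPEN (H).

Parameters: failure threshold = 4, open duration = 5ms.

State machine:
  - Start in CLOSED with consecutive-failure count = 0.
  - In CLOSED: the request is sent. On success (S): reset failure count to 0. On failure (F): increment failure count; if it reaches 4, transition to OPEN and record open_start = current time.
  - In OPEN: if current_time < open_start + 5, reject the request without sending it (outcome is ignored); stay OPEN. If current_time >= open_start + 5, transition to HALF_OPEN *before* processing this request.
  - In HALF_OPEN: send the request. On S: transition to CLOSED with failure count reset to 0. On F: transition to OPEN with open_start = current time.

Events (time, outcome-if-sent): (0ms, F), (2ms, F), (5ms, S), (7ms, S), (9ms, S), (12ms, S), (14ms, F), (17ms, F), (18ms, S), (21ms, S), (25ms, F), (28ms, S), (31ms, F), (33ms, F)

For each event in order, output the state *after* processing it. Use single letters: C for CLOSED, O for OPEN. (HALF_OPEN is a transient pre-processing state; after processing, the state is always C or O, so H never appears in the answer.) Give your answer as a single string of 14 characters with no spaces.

State after each event:
  event#1 t=0ms outcome=F: state=CLOSED
  event#2 t=2ms outcome=F: state=CLOSED
  event#3 t=5ms outcome=S: state=CLOSED
  event#4 t=7ms outcome=S: state=CLOSED
  event#5 t=9ms outcome=S: state=CLOSED
  event#6 t=12ms outcome=S: state=CLOSED
  event#7 t=14ms outcome=F: state=CLOSED
  event#8 t=17ms outcome=F: state=CLOSED
  event#9 t=18ms outcome=S: state=CLOSED
  event#10 t=21ms outcome=S: state=CLOSED
  event#11 t=25ms outcome=F: state=CLOSED
  event#12 t=28ms outcome=S: state=CLOSED
  event#13 t=31ms outcome=F: state=CLOSED
  event#14 t=33ms outcome=F: state=CLOSED

Answer: CCCCCCCCCCCCCC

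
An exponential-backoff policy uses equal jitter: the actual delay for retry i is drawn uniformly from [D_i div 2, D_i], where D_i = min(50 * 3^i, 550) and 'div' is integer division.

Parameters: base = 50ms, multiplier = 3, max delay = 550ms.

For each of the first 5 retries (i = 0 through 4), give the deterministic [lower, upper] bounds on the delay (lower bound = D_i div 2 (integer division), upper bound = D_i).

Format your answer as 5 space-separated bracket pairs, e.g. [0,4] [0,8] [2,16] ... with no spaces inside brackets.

Computing bounds per retry:
  i=0: D_i=min(50*3^0,550)=50, bounds=[25,50]
  i=1: D_i=min(50*3^1,550)=150, bounds=[75,150]
  i=2: D_i=min(50*3^2,550)=450, bounds=[225,450]
  i=3: D_i=min(50*3^3,550)=550, bounds=[275,550]
  i=4: D_i=min(50*3^4,550)=550, bounds=[275,550]

Answer: [25,50] [75,150] [225,450] [275,550] [275,550]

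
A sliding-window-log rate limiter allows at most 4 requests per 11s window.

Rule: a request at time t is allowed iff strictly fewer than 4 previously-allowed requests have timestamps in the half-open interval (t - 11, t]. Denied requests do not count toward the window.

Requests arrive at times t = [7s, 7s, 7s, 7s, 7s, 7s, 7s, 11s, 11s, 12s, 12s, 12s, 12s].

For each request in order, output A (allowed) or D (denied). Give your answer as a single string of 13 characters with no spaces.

Answer: AAAADDDDDDDDD

Derivation:
Tracking allowed requests in the window:
  req#1 t=7s: ALLOW
  req#2 t=7s: ALLOW
  req#3 t=7s: ALLOW
  req#4 t=7s: ALLOW
  req#5 t=7s: DENY
  req#6 t=7s: DENY
  req#7 t=7s: DENY
  req#8 t=11s: DENY
  req#9 t=11s: DENY
  req#10 t=12s: DENY
  req#11 t=12s: DENY
  req#12 t=12s: DENY
  req#13 t=12s: DENY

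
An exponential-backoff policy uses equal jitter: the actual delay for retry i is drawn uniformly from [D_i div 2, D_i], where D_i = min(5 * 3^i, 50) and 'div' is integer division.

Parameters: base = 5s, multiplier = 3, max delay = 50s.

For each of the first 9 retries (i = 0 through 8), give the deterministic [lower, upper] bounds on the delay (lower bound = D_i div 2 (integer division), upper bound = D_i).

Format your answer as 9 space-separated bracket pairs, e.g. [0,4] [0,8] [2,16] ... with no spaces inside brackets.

Computing bounds per retry:
  i=0: D_i=min(5*3^0,50)=5, bounds=[2,5]
  i=1: D_i=min(5*3^1,50)=15, bounds=[7,15]
  i=2: D_i=min(5*3^2,50)=45, bounds=[22,45]
  i=3: D_i=min(5*3^3,50)=50, bounds=[25,50]
  i=4: D_i=min(5*3^4,50)=50, bounds=[25,50]
  i=5: D_i=min(5*3^5,50)=50, bounds=[25,50]
  i=6: D_i=min(5*3^6,50)=50, bounds=[25,50]
  i=7: D_i=min(5*3^7,50)=50, bounds=[25,50]
  i=8: D_i=min(5*3^8,50)=50, bounds=[25,50]

Answer: [2,5] [7,15] [22,45] [25,50] [25,50] [25,50] [25,50] [25,50] [25,50]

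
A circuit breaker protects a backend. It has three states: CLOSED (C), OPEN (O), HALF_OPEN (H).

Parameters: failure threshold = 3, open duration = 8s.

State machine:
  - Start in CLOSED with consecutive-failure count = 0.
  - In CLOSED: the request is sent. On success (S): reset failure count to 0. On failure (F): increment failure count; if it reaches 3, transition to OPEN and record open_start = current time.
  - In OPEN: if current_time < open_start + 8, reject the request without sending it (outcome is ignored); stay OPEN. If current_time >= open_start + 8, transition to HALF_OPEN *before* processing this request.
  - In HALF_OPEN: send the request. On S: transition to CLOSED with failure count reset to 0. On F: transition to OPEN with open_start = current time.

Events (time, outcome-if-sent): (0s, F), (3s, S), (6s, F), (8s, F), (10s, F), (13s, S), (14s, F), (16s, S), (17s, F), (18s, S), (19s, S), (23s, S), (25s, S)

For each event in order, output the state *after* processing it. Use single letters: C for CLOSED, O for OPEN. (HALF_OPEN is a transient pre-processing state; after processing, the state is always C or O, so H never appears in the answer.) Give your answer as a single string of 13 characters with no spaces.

State after each event:
  event#1 t=0s outcome=F: state=CLOSED
  event#2 t=3s outcome=S: state=CLOSED
  event#3 t=6s outcome=F: state=CLOSED
  event#4 t=8s outcome=F: state=CLOSED
  event#5 t=10s outcome=F: state=OPEN
  event#6 t=13s outcome=S: state=OPEN
  event#7 t=14s outcome=F: state=OPEN
  event#8 t=16s outcome=S: state=OPEN
  event#9 t=17s outcome=F: state=OPEN
  event#10 t=18s outcome=S: state=CLOSED
  event#11 t=19s outcome=S: state=CLOSED
  event#12 t=23s outcome=S: state=CLOSED
  event#13 t=25s outcome=S: state=CLOSED

Answer: CCCCOOOOOCCCC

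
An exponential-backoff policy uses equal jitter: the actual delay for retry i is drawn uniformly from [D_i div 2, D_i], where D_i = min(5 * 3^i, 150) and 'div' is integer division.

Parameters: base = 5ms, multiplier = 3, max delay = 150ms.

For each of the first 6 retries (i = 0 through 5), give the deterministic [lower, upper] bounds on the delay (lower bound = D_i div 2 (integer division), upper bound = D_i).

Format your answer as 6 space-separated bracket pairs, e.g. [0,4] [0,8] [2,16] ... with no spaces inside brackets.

Answer: [2,5] [7,15] [22,45] [67,135] [75,150] [75,150]

Derivation:
Computing bounds per retry:
  i=0: D_i=min(5*3^0,150)=5, bounds=[2,5]
  i=1: D_i=min(5*3^1,150)=15, bounds=[7,15]
  i=2: D_i=min(5*3^2,150)=45, bounds=[22,45]
  i=3: D_i=min(5*3^3,150)=135, bounds=[67,135]
  i=4: D_i=min(5*3^4,150)=150, bounds=[75,150]
  i=5: D_i=min(5*3^5,150)=150, bounds=[75,150]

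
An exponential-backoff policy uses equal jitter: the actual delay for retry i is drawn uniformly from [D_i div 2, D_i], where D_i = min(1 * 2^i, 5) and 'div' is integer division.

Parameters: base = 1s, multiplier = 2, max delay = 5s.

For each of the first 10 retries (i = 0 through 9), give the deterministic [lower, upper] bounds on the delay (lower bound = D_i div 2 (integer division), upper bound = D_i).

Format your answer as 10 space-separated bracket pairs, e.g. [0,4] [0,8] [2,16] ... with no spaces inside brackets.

Computing bounds per retry:
  i=0: D_i=min(1*2^0,5)=1, bounds=[0,1]
  i=1: D_i=min(1*2^1,5)=2, bounds=[1,2]
  i=2: D_i=min(1*2^2,5)=4, bounds=[2,4]
  i=3: D_i=min(1*2^3,5)=5, bounds=[2,5]
  i=4: D_i=min(1*2^4,5)=5, bounds=[2,5]
  i=5: D_i=min(1*2^5,5)=5, bounds=[2,5]
  i=6: D_i=min(1*2^6,5)=5, bounds=[2,5]
  i=7: D_i=min(1*2^7,5)=5, bounds=[2,5]
  i=8: D_i=min(1*2^8,5)=5, bounds=[2,5]
  i=9: D_i=min(1*2^9,5)=5, bounds=[2,5]

Answer: [0,1] [1,2] [2,4] [2,5] [2,5] [2,5] [2,5] [2,5] [2,5] [2,5]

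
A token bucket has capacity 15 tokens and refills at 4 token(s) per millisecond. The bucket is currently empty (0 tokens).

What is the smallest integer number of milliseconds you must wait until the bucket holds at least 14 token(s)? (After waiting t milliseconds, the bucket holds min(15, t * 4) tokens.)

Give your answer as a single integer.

Answer: 4

Derivation:
Need t * 4 >= 14, so t >= 14/4.
Smallest integer t = ceil(14/4) = 4.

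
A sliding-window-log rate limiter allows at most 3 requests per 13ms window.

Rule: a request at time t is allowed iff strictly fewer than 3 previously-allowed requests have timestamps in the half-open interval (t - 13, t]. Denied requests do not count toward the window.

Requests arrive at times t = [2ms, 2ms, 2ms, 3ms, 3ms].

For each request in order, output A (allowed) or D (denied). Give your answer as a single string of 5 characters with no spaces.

Answer: AAADD

Derivation:
Tracking allowed requests in the window:
  req#1 t=2ms: ALLOW
  req#2 t=2ms: ALLOW
  req#3 t=2ms: ALLOW
  req#4 t=3ms: DENY
  req#5 t=3ms: DENY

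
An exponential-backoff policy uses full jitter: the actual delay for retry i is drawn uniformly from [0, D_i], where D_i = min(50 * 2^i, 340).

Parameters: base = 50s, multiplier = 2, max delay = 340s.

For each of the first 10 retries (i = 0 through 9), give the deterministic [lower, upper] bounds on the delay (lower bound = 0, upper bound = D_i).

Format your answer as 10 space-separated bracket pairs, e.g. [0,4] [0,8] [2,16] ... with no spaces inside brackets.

Computing bounds per retry:
  i=0: D_i=min(50*2^0,340)=50, bounds=[0,50]
  i=1: D_i=min(50*2^1,340)=100, bounds=[0,100]
  i=2: D_i=min(50*2^2,340)=200, bounds=[0,200]
  i=3: D_i=min(50*2^3,340)=340, bounds=[0,340]
  i=4: D_i=min(50*2^4,340)=340, bounds=[0,340]
  i=5: D_i=min(50*2^5,340)=340, bounds=[0,340]
  i=6: D_i=min(50*2^6,340)=340, bounds=[0,340]
  i=7: D_i=min(50*2^7,340)=340, bounds=[0,340]
  i=8: D_i=min(50*2^8,340)=340, bounds=[0,340]
  i=9: D_i=min(50*2^9,340)=340, bounds=[0,340]

Answer: [0,50] [0,100] [0,200] [0,340] [0,340] [0,340] [0,340] [0,340] [0,340] [0,340]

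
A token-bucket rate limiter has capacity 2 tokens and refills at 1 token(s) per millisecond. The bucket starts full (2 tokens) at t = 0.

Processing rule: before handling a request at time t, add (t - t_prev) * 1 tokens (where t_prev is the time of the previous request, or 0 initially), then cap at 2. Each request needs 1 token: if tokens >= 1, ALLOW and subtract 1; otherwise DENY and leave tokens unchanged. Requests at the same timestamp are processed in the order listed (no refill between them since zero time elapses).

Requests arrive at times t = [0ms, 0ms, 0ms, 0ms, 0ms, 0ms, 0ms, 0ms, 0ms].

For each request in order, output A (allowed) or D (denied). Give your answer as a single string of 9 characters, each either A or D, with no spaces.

Simulating step by step:
  req#1 t=0ms: ALLOW
  req#2 t=0ms: ALLOW
  req#3 t=0ms: DENY
  req#4 t=0ms: DENY
  req#5 t=0ms: DENY
  req#6 t=0ms: DENY
  req#7 t=0ms: DENY
  req#8 t=0ms: DENY
  req#9 t=0ms: DENY

Answer: AADDDDDDD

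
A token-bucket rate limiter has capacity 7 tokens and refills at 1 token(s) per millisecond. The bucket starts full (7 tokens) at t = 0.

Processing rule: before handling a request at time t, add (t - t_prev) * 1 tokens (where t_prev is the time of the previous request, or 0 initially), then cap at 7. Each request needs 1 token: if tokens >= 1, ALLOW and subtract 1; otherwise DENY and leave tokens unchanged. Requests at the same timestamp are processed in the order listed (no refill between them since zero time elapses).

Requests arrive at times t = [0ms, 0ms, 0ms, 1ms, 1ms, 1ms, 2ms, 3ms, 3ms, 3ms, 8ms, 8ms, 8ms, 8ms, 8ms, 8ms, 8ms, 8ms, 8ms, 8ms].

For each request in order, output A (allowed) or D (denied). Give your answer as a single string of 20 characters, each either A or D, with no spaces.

Answer: AAAAAAAAAAAAAAADDDDD

Derivation:
Simulating step by step:
  req#1 t=0ms: ALLOW
  req#2 t=0ms: ALLOW
  req#3 t=0ms: ALLOW
  req#4 t=1ms: ALLOW
  req#5 t=1ms: ALLOW
  req#6 t=1ms: ALLOW
  req#7 t=2ms: ALLOW
  req#8 t=3ms: ALLOW
  req#9 t=3ms: ALLOW
  req#10 t=3ms: ALLOW
  req#11 t=8ms: ALLOW
  req#12 t=8ms: ALLOW
  req#13 t=8ms: ALLOW
  req#14 t=8ms: ALLOW
  req#15 t=8ms: ALLOW
  req#16 t=8ms: DENY
  req#17 t=8ms: DENY
  req#18 t=8ms: DENY
  req#19 t=8ms: DENY
  req#20 t=8ms: DENY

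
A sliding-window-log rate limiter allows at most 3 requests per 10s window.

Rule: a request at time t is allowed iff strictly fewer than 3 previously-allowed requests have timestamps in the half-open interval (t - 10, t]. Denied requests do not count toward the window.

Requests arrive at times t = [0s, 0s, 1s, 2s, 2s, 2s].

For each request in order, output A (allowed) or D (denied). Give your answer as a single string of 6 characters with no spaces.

Answer: AAADDD

Derivation:
Tracking allowed requests in the window:
  req#1 t=0s: ALLOW
  req#2 t=0s: ALLOW
  req#3 t=1s: ALLOW
  req#4 t=2s: DENY
  req#5 t=2s: DENY
  req#6 t=2s: DENY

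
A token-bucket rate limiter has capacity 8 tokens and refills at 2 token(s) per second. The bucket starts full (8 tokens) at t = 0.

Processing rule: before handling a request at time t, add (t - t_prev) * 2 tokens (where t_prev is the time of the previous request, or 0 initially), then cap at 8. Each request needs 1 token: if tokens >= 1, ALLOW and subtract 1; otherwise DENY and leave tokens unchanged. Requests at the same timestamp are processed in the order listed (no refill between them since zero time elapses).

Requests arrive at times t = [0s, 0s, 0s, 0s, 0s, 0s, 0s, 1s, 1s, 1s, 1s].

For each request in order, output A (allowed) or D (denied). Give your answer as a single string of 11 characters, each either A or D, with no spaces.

Simulating step by step:
  req#1 t=0s: ALLOW
  req#2 t=0s: ALLOW
  req#3 t=0s: ALLOW
  req#4 t=0s: ALLOW
  req#5 t=0s: ALLOW
  req#6 t=0s: ALLOW
  req#7 t=0s: ALLOW
  req#8 t=1s: ALLOW
  req#9 t=1s: ALLOW
  req#10 t=1s: ALLOW
  req#11 t=1s: DENY

Answer: AAAAAAAAAAD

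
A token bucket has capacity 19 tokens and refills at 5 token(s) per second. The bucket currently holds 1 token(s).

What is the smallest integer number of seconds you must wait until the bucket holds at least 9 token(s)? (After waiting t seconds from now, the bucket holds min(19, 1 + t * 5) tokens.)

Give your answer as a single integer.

Answer: 2

Derivation:
Need 1 + t * 5 >= 9, so t >= 8/5.
Smallest integer t = ceil(8/5) = 2.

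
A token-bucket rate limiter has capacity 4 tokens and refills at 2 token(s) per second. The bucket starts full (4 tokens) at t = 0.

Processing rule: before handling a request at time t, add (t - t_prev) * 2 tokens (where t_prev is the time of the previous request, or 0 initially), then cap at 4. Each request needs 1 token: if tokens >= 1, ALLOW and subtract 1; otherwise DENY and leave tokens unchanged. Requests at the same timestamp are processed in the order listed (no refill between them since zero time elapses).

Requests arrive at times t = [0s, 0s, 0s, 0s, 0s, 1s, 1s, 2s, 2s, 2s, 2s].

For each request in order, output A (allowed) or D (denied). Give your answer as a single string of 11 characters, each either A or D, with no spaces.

Answer: AAAADAAAADD

Derivation:
Simulating step by step:
  req#1 t=0s: ALLOW
  req#2 t=0s: ALLOW
  req#3 t=0s: ALLOW
  req#4 t=0s: ALLOW
  req#5 t=0s: DENY
  req#6 t=1s: ALLOW
  req#7 t=1s: ALLOW
  req#8 t=2s: ALLOW
  req#9 t=2s: ALLOW
  req#10 t=2s: DENY
  req#11 t=2s: DENY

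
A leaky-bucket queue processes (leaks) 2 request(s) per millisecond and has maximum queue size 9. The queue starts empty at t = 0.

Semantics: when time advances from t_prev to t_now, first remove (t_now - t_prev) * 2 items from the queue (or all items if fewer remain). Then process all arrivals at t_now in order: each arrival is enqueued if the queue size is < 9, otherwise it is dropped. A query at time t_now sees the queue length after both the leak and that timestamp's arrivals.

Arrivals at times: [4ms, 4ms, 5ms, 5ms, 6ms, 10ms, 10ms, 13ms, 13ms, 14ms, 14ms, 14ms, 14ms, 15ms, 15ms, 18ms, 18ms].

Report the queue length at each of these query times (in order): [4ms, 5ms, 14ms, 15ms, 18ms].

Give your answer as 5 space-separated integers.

Answer: 2 2 4 4 2

Derivation:
Queue lengths at query times:
  query t=4ms: backlog = 2
  query t=5ms: backlog = 2
  query t=14ms: backlog = 4
  query t=15ms: backlog = 4
  query t=18ms: backlog = 2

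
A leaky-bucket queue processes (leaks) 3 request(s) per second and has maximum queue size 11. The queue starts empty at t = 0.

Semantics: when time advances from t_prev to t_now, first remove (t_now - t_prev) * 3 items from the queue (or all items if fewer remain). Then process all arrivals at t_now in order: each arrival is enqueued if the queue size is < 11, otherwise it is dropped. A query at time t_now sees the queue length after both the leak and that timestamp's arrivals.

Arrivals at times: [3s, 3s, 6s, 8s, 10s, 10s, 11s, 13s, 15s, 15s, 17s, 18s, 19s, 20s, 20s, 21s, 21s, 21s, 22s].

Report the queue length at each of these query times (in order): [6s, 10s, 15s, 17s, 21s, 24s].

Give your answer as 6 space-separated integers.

Queue lengths at query times:
  query t=6s: backlog = 1
  query t=10s: backlog = 2
  query t=15s: backlog = 2
  query t=17s: backlog = 1
  query t=21s: backlog = 3
  query t=24s: backlog = 0

Answer: 1 2 2 1 3 0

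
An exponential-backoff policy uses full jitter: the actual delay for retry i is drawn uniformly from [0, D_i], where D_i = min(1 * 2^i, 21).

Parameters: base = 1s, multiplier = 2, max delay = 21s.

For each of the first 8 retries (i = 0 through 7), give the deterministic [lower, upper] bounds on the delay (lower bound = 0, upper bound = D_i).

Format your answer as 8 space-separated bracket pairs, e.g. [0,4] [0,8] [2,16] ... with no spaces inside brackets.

Answer: [0,1] [0,2] [0,4] [0,8] [0,16] [0,21] [0,21] [0,21]

Derivation:
Computing bounds per retry:
  i=0: D_i=min(1*2^0,21)=1, bounds=[0,1]
  i=1: D_i=min(1*2^1,21)=2, bounds=[0,2]
  i=2: D_i=min(1*2^2,21)=4, bounds=[0,4]
  i=3: D_i=min(1*2^3,21)=8, bounds=[0,8]
  i=4: D_i=min(1*2^4,21)=16, bounds=[0,16]
  i=5: D_i=min(1*2^5,21)=21, bounds=[0,21]
  i=6: D_i=min(1*2^6,21)=21, bounds=[0,21]
  i=7: D_i=min(1*2^7,21)=21, bounds=[0,21]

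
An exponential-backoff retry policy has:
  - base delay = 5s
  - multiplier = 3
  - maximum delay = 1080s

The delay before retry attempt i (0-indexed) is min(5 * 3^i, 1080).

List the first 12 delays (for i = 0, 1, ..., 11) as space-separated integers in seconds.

Answer: 5 15 45 135 405 1080 1080 1080 1080 1080 1080 1080

Derivation:
Computing each delay:
  i=0: min(5*3^0, 1080) = 5
  i=1: min(5*3^1, 1080) = 15
  i=2: min(5*3^2, 1080) = 45
  i=3: min(5*3^3, 1080) = 135
  i=4: min(5*3^4, 1080) = 405
  i=5: min(5*3^5, 1080) = 1080
  i=6: min(5*3^6, 1080) = 1080
  i=7: min(5*3^7, 1080) = 1080
  i=8: min(5*3^8, 1080) = 1080
  i=9: min(5*3^9, 1080) = 1080
  i=10: min(5*3^10, 1080) = 1080
  i=11: min(5*3^11, 1080) = 1080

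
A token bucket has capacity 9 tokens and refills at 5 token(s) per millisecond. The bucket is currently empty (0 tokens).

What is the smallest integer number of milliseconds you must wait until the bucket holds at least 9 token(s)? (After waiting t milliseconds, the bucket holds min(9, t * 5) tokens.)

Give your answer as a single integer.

Need t * 5 >= 9, so t >= 9/5.
Smallest integer t = ceil(9/5) = 2.

Answer: 2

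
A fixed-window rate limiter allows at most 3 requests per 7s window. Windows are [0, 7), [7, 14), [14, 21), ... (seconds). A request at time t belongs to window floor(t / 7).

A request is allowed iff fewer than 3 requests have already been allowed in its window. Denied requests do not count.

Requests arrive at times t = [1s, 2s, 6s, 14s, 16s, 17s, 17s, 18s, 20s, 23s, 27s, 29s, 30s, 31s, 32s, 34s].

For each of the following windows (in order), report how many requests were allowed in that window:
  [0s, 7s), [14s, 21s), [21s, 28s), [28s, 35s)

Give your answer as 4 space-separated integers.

Answer: 3 3 2 3

Derivation:
Processing requests:
  req#1 t=1s (window 0): ALLOW
  req#2 t=2s (window 0): ALLOW
  req#3 t=6s (window 0): ALLOW
  req#4 t=14s (window 2): ALLOW
  req#5 t=16s (window 2): ALLOW
  req#6 t=17s (window 2): ALLOW
  req#7 t=17s (window 2): DENY
  req#8 t=18s (window 2): DENY
  req#9 t=20s (window 2): DENY
  req#10 t=23s (window 3): ALLOW
  req#11 t=27s (window 3): ALLOW
  req#12 t=29s (window 4): ALLOW
  req#13 t=30s (window 4): ALLOW
  req#14 t=31s (window 4): ALLOW
  req#15 t=32s (window 4): DENY
  req#16 t=34s (window 4): DENY

Allowed counts by window: 3 3 2 3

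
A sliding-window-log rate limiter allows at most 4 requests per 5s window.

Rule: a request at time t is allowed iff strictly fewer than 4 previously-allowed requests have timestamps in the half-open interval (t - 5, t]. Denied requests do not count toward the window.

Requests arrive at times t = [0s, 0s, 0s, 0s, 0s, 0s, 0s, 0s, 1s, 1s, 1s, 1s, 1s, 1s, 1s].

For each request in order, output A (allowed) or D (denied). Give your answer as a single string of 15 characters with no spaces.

Answer: AAAADDDDDDDDDDD

Derivation:
Tracking allowed requests in the window:
  req#1 t=0s: ALLOW
  req#2 t=0s: ALLOW
  req#3 t=0s: ALLOW
  req#4 t=0s: ALLOW
  req#5 t=0s: DENY
  req#6 t=0s: DENY
  req#7 t=0s: DENY
  req#8 t=0s: DENY
  req#9 t=1s: DENY
  req#10 t=1s: DENY
  req#11 t=1s: DENY
  req#12 t=1s: DENY
  req#13 t=1s: DENY
  req#14 t=1s: DENY
  req#15 t=1s: DENY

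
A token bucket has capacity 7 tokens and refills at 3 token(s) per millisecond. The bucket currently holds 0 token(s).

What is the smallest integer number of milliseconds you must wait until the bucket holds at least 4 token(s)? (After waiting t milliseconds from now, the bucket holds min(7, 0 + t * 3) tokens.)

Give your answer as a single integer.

Answer: 2

Derivation:
Need 0 + t * 3 >= 4, so t >= 4/3.
Smallest integer t = ceil(4/3) = 2.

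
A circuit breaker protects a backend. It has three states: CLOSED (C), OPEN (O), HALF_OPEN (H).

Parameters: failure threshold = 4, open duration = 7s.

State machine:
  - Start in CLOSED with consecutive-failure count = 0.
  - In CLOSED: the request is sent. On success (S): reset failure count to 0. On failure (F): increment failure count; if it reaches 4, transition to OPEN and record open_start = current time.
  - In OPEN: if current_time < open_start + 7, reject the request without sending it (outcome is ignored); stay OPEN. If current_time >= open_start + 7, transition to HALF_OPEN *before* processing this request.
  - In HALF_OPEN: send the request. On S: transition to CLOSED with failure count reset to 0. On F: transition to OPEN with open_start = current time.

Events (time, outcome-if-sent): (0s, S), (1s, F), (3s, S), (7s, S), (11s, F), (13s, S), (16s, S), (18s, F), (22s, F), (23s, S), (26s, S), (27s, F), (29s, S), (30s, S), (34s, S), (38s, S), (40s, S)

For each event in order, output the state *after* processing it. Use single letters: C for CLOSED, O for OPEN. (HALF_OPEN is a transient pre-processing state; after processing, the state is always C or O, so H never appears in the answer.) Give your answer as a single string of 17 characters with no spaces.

Answer: CCCCCCCCCCCCCCCCC

Derivation:
State after each event:
  event#1 t=0s outcome=S: state=CLOSED
  event#2 t=1s outcome=F: state=CLOSED
  event#3 t=3s outcome=S: state=CLOSED
  event#4 t=7s outcome=S: state=CLOSED
  event#5 t=11s outcome=F: state=CLOSED
  event#6 t=13s outcome=S: state=CLOSED
  event#7 t=16s outcome=S: state=CLOSED
  event#8 t=18s outcome=F: state=CLOSED
  event#9 t=22s outcome=F: state=CLOSED
  event#10 t=23s outcome=S: state=CLOSED
  event#11 t=26s outcome=S: state=CLOSED
  event#12 t=27s outcome=F: state=CLOSED
  event#13 t=29s outcome=S: state=CLOSED
  event#14 t=30s outcome=S: state=CLOSED
  event#15 t=34s outcome=S: state=CLOSED
  event#16 t=38s outcome=S: state=CLOSED
  event#17 t=40s outcome=S: state=CLOSED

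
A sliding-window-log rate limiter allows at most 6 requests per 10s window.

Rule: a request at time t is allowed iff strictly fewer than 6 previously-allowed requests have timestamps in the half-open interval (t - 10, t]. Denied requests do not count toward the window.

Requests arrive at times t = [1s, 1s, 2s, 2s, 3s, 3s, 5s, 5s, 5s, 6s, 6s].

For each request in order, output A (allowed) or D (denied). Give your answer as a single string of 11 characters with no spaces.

Answer: AAAAAADDDDD

Derivation:
Tracking allowed requests in the window:
  req#1 t=1s: ALLOW
  req#2 t=1s: ALLOW
  req#3 t=2s: ALLOW
  req#4 t=2s: ALLOW
  req#5 t=3s: ALLOW
  req#6 t=3s: ALLOW
  req#7 t=5s: DENY
  req#8 t=5s: DENY
  req#9 t=5s: DENY
  req#10 t=6s: DENY
  req#11 t=6s: DENY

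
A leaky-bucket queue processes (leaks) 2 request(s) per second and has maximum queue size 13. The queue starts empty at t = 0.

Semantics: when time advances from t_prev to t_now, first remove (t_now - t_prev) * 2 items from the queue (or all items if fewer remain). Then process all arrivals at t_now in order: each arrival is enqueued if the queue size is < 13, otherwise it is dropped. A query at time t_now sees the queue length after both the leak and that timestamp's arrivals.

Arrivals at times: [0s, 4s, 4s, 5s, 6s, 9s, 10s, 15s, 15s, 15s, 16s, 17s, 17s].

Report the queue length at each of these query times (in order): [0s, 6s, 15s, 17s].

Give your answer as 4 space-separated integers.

Answer: 1 1 3 2

Derivation:
Queue lengths at query times:
  query t=0s: backlog = 1
  query t=6s: backlog = 1
  query t=15s: backlog = 3
  query t=17s: backlog = 2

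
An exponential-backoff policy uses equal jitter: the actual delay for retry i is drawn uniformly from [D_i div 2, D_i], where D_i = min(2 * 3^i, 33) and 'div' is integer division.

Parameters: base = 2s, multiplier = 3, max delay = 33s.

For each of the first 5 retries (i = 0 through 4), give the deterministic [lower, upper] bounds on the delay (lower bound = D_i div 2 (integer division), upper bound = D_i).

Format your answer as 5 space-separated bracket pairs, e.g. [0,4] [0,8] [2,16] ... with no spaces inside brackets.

Answer: [1,2] [3,6] [9,18] [16,33] [16,33]

Derivation:
Computing bounds per retry:
  i=0: D_i=min(2*3^0,33)=2, bounds=[1,2]
  i=1: D_i=min(2*3^1,33)=6, bounds=[3,6]
  i=2: D_i=min(2*3^2,33)=18, bounds=[9,18]
  i=3: D_i=min(2*3^3,33)=33, bounds=[16,33]
  i=4: D_i=min(2*3^4,33)=33, bounds=[16,33]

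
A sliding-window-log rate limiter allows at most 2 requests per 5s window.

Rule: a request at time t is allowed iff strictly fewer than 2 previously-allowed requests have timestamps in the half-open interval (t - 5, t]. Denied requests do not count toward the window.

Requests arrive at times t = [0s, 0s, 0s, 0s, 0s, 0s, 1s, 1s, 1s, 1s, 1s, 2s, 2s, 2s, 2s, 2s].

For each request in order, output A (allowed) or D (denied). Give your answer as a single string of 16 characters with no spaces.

Answer: AADDDDDDDDDDDDDD

Derivation:
Tracking allowed requests in the window:
  req#1 t=0s: ALLOW
  req#2 t=0s: ALLOW
  req#3 t=0s: DENY
  req#4 t=0s: DENY
  req#5 t=0s: DENY
  req#6 t=0s: DENY
  req#7 t=1s: DENY
  req#8 t=1s: DENY
  req#9 t=1s: DENY
  req#10 t=1s: DENY
  req#11 t=1s: DENY
  req#12 t=2s: DENY
  req#13 t=2s: DENY
  req#14 t=2s: DENY
  req#15 t=2s: DENY
  req#16 t=2s: DENY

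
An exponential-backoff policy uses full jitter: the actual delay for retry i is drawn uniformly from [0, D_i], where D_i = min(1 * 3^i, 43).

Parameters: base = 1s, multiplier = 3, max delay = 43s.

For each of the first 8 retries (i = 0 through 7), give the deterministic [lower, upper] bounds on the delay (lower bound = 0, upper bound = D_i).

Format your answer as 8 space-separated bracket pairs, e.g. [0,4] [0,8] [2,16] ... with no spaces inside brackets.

Answer: [0,1] [0,3] [0,9] [0,27] [0,43] [0,43] [0,43] [0,43]

Derivation:
Computing bounds per retry:
  i=0: D_i=min(1*3^0,43)=1, bounds=[0,1]
  i=1: D_i=min(1*3^1,43)=3, bounds=[0,3]
  i=2: D_i=min(1*3^2,43)=9, bounds=[0,9]
  i=3: D_i=min(1*3^3,43)=27, bounds=[0,27]
  i=4: D_i=min(1*3^4,43)=43, bounds=[0,43]
  i=5: D_i=min(1*3^5,43)=43, bounds=[0,43]
  i=6: D_i=min(1*3^6,43)=43, bounds=[0,43]
  i=7: D_i=min(1*3^7,43)=43, bounds=[0,43]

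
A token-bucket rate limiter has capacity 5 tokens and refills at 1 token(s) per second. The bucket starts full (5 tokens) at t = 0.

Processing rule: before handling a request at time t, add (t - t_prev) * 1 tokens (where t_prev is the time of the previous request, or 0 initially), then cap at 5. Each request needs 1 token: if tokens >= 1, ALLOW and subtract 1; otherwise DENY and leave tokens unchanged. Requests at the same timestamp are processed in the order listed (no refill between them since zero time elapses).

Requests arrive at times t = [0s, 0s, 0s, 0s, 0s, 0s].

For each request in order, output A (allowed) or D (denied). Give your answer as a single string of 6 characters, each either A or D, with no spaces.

Answer: AAAAAD

Derivation:
Simulating step by step:
  req#1 t=0s: ALLOW
  req#2 t=0s: ALLOW
  req#3 t=0s: ALLOW
  req#4 t=0s: ALLOW
  req#5 t=0s: ALLOW
  req#6 t=0s: DENY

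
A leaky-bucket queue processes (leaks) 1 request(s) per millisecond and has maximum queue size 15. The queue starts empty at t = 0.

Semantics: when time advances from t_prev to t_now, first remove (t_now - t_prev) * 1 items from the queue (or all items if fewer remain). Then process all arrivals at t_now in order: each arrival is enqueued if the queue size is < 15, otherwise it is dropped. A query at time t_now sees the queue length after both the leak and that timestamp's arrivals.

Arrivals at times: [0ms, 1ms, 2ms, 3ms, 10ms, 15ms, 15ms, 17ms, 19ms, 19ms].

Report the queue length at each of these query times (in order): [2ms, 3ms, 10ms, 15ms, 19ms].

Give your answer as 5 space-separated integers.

Answer: 1 1 1 2 2

Derivation:
Queue lengths at query times:
  query t=2ms: backlog = 1
  query t=3ms: backlog = 1
  query t=10ms: backlog = 1
  query t=15ms: backlog = 2
  query t=19ms: backlog = 2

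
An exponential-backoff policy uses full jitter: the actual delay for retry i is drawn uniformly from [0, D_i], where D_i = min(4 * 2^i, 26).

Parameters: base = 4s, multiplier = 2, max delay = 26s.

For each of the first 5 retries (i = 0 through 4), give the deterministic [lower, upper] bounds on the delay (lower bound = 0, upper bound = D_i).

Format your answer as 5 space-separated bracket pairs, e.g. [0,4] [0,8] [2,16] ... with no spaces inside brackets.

Computing bounds per retry:
  i=0: D_i=min(4*2^0,26)=4, bounds=[0,4]
  i=1: D_i=min(4*2^1,26)=8, bounds=[0,8]
  i=2: D_i=min(4*2^2,26)=16, bounds=[0,16]
  i=3: D_i=min(4*2^3,26)=26, bounds=[0,26]
  i=4: D_i=min(4*2^4,26)=26, bounds=[0,26]

Answer: [0,4] [0,8] [0,16] [0,26] [0,26]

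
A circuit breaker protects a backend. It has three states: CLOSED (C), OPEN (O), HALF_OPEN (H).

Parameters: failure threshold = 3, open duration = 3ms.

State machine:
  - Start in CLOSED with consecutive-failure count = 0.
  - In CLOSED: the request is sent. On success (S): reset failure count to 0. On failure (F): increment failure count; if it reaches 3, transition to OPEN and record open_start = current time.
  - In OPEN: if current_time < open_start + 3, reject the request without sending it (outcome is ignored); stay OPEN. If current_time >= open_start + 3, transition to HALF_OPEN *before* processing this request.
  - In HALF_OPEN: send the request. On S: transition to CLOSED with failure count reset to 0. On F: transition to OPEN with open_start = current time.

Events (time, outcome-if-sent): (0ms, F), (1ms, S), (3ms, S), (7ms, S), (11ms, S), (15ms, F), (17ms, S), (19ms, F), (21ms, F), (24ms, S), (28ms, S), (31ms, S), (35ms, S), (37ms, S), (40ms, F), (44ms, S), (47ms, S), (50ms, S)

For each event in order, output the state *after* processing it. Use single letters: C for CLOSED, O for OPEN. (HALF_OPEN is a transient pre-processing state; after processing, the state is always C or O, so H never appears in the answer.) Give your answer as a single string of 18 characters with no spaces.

State after each event:
  event#1 t=0ms outcome=F: state=CLOSED
  event#2 t=1ms outcome=S: state=CLOSED
  event#3 t=3ms outcome=S: state=CLOSED
  event#4 t=7ms outcome=S: state=CLOSED
  event#5 t=11ms outcome=S: state=CLOSED
  event#6 t=15ms outcome=F: state=CLOSED
  event#7 t=17ms outcome=S: state=CLOSED
  event#8 t=19ms outcome=F: state=CLOSED
  event#9 t=21ms outcome=F: state=CLOSED
  event#10 t=24ms outcome=S: state=CLOSED
  event#11 t=28ms outcome=S: state=CLOSED
  event#12 t=31ms outcome=S: state=CLOSED
  event#13 t=35ms outcome=S: state=CLOSED
  event#14 t=37ms outcome=S: state=CLOSED
  event#15 t=40ms outcome=F: state=CLOSED
  event#16 t=44ms outcome=S: state=CLOSED
  event#17 t=47ms outcome=S: state=CLOSED
  event#18 t=50ms outcome=S: state=CLOSED

Answer: CCCCCCCCCCCCCCCCCC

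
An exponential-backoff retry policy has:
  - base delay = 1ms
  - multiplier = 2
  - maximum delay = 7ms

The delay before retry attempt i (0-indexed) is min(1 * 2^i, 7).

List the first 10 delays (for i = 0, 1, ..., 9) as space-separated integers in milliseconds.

Computing each delay:
  i=0: min(1*2^0, 7) = 1
  i=1: min(1*2^1, 7) = 2
  i=2: min(1*2^2, 7) = 4
  i=3: min(1*2^3, 7) = 7
  i=4: min(1*2^4, 7) = 7
  i=5: min(1*2^5, 7) = 7
  i=6: min(1*2^6, 7) = 7
  i=7: min(1*2^7, 7) = 7
  i=8: min(1*2^8, 7) = 7
  i=9: min(1*2^9, 7) = 7

Answer: 1 2 4 7 7 7 7 7 7 7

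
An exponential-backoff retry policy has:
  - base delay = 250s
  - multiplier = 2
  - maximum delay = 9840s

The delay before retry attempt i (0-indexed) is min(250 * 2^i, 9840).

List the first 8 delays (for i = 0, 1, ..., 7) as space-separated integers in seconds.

Answer: 250 500 1000 2000 4000 8000 9840 9840

Derivation:
Computing each delay:
  i=0: min(250*2^0, 9840) = 250
  i=1: min(250*2^1, 9840) = 500
  i=2: min(250*2^2, 9840) = 1000
  i=3: min(250*2^3, 9840) = 2000
  i=4: min(250*2^4, 9840) = 4000
  i=5: min(250*2^5, 9840) = 8000
  i=6: min(250*2^6, 9840) = 9840
  i=7: min(250*2^7, 9840) = 9840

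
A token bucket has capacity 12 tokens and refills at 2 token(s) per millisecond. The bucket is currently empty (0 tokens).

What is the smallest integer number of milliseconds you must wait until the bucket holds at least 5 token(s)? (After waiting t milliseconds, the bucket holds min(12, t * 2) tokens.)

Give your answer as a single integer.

Answer: 3

Derivation:
Need t * 2 >= 5, so t >= 5/2.
Smallest integer t = ceil(5/2) = 3.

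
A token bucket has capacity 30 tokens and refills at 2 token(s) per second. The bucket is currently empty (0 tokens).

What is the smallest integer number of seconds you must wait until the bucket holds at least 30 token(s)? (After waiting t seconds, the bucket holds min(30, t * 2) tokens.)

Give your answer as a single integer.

Need t * 2 >= 30, so t >= 30/2.
Smallest integer t = ceil(30/2) = 15.

Answer: 15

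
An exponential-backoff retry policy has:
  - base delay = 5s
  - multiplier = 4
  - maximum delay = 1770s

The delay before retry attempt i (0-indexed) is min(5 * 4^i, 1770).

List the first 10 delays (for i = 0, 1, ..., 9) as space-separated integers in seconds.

Computing each delay:
  i=0: min(5*4^0, 1770) = 5
  i=1: min(5*4^1, 1770) = 20
  i=2: min(5*4^2, 1770) = 80
  i=3: min(5*4^3, 1770) = 320
  i=4: min(5*4^4, 1770) = 1280
  i=5: min(5*4^5, 1770) = 1770
  i=6: min(5*4^6, 1770) = 1770
  i=7: min(5*4^7, 1770) = 1770
  i=8: min(5*4^8, 1770) = 1770
  i=9: min(5*4^9, 1770) = 1770

Answer: 5 20 80 320 1280 1770 1770 1770 1770 1770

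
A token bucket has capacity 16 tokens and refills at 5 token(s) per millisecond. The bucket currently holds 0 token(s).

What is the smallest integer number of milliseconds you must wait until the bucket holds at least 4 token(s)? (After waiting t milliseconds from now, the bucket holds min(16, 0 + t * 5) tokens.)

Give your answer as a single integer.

Need 0 + t * 5 >= 4, so t >= 4/5.
Smallest integer t = ceil(4/5) = 1.

Answer: 1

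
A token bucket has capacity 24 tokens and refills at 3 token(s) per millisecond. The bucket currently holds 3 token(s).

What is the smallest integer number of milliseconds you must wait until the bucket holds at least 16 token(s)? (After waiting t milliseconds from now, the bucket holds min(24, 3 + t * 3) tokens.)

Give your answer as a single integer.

Answer: 5

Derivation:
Need 3 + t * 3 >= 16, so t >= 13/3.
Smallest integer t = ceil(13/3) = 5.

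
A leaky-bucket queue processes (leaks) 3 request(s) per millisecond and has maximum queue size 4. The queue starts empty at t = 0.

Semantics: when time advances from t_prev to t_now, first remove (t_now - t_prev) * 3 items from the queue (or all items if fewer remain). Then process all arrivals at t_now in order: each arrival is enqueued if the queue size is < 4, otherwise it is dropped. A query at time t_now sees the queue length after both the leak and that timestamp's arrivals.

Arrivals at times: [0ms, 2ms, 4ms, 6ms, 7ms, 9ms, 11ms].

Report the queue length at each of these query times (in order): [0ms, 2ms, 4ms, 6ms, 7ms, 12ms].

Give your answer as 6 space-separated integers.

Queue lengths at query times:
  query t=0ms: backlog = 1
  query t=2ms: backlog = 1
  query t=4ms: backlog = 1
  query t=6ms: backlog = 1
  query t=7ms: backlog = 1
  query t=12ms: backlog = 0

Answer: 1 1 1 1 1 0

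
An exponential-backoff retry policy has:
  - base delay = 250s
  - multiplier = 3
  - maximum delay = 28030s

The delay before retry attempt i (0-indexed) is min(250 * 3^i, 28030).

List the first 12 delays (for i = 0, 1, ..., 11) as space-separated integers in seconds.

Answer: 250 750 2250 6750 20250 28030 28030 28030 28030 28030 28030 28030

Derivation:
Computing each delay:
  i=0: min(250*3^0, 28030) = 250
  i=1: min(250*3^1, 28030) = 750
  i=2: min(250*3^2, 28030) = 2250
  i=3: min(250*3^3, 28030) = 6750
  i=4: min(250*3^4, 28030) = 20250
  i=5: min(250*3^5, 28030) = 28030
  i=6: min(250*3^6, 28030) = 28030
  i=7: min(250*3^7, 28030) = 28030
  i=8: min(250*3^8, 28030) = 28030
  i=9: min(250*3^9, 28030) = 28030
  i=10: min(250*3^10, 28030) = 28030
  i=11: min(250*3^11, 28030) = 28030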